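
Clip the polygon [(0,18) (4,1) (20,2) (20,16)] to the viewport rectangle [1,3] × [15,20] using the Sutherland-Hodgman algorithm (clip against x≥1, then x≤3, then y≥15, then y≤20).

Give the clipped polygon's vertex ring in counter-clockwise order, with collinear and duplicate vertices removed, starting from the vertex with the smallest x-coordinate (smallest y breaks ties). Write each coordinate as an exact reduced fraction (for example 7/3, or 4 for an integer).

1. After x ≥ 1: [(1,179/10) (1,55/4) (4,1) (20,2) (20,16)]
2. After x ≤ 3: [(3,177/10) (1,179/10) (1,55/4) (3,21/4)]
3. After y ≥ 15: [(3,15) (3,177/10) (1,179/10) (1,15)]
4. After y ≤ 20: [(3,15) (3,177/10) (1,179/10) (1,15)]
5. Canonical ring: [(1,15) (3,15) (3,177/10) (1,179/10)]

Clipped polygon: [(1,15) (3,15) (3,177/10) (1,179/10)]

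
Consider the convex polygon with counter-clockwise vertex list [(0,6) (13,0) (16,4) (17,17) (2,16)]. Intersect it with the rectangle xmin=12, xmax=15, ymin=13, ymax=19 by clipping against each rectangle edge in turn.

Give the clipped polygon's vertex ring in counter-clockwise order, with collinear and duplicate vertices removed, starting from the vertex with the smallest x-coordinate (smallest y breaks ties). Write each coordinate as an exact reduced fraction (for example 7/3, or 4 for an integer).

1. After x ≥ 12: [(12,6/13) (13,0) (16,4) (17,17) (12,50/3)]
2. After x ≤ 15: [(12,6/13) (13,0) (15,8/3) (15,253/15) (12,50/3)]
3. After y ≥ 13: [(12,13) (15,13) (15,253/15) (12,50/3)]
4. After y ≤ 19: [(12,13) (15,13) (15,253/15) (12,50/3)]
5. Canonical ring: [(12,13) (15,13) (15,253/15) (12,50/3)]

Clipped polygon: [(12,13) (15,13) (15,253/15) (12,50/3)]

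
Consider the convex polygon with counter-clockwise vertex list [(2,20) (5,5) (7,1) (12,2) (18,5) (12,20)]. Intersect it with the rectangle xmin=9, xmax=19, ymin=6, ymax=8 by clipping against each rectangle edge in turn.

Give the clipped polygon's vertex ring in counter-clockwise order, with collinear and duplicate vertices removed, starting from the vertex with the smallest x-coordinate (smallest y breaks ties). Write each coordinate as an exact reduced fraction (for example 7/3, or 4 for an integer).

1. After x ≥ 9: [(9,20) (9,7/5) (12,2) (18,5) (12,20)]
2. After x ≤ 19: [(9,20) (9,7/5) (12,2) (18,5) (12,20)]
3. After y ≥ 6: [(9,20) (9,6) (88/5,6) (12,20)]
4. After y ≤ 8: [(9,8) (9,6) (88/5,6) (84/5,8)]
5. Canonical ring: [(9,6) (88/5,6) (84/5,8) (9,8)]

Clipped polygon: [(9,6) (88/5,6) (84/5,8) (9,8)]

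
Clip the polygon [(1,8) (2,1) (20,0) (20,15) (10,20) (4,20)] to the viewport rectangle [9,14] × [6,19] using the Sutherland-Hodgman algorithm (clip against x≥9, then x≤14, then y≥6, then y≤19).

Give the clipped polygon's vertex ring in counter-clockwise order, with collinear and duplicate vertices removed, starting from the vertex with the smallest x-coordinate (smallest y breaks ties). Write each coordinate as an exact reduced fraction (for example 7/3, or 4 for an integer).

Clipped polygon: [(9,6) (14,6) (14,18) (12,19) (9,19)]

1. After x ≥ 9: [(9,11/18) (20,0) (20,15) (10,20) (9,20)]
2. After x ≤ 14: [(9,11/18) (14,1/3) (14,18) (10,20) (9,20)]
3. After y ≥ 6: [(9,6) (14,6) (14,18) (10,20) (9,20)]
4. After y ≤ 19: [(9,19) (9,6) (14,6) (14,18) (12,19)]
5. Canonical ring: [(9,6) (14,6) (14,18) (12,19) (9,19)]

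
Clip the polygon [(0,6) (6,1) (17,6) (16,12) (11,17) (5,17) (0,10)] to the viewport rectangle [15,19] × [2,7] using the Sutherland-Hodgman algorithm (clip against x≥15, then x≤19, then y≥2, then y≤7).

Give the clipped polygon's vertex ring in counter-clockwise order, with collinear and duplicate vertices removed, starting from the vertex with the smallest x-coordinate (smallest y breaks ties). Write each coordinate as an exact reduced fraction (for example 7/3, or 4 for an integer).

Clipped polygon: [(15,56/11) (17,6) (101/6,7) (15,7)]

1. After x ≥ 15: [(15,56/11) (17,6) (16,12) (15,13)]
2. After x ≤ 19: [(15,56/11) (17,6) (16,12) (15,13)]
3. After y ≥ 2: [(15,56/11) (17,6) (16,12) (15,13)]
4. After y ≤ 7: [(15,7) (15,56/11) (17,6) (101/6,7)]
5. Canonical ring: [(15,56/11) (17,6) (101/6,7) (15,7)]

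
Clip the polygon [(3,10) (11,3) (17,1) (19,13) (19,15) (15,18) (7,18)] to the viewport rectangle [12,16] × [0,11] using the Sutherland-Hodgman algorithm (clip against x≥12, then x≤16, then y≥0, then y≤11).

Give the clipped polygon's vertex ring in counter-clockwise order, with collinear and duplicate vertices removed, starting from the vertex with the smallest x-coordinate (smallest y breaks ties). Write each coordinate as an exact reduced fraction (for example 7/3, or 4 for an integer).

Clipped polygon: [(12,8/3) (16,4/3) (16,11) (12,11)]

1. After x ≥ 12: [(12,8/3) (17,1) (19,13) (19,15) (15,18) (12,18)]
2. After x ≤ 16: [(12,8/3) (16,4/3) (16,69/4) (15,18) (12,18)]
3. After y ≥ 0: [(12,8/3) (16,4/3) (16,69/4) (15,18) (12,18)]
4. After y ≤ 11: [(12,11) (12,8/3) (16,4/3) (16,11)]
5. Canonical ring: [(12,8/3) (16,4/3) (16,11) (12,11)]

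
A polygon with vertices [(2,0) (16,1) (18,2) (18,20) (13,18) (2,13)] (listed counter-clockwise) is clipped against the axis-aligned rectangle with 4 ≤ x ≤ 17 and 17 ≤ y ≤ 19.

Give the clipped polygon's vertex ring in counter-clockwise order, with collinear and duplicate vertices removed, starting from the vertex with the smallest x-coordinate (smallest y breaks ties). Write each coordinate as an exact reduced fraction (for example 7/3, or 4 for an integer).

1. After x ≥ 4: [(4,1/7) (16,1) (18,2) (18,20) (13,18) (4,153/11)]
2. After x ≤ 17: [(4,1/7) (16,1) (17,3/2) (17,98/5) (13,18) (4,153/11)]
3. After y ≥ 17: [(17,17) (17,98/5) (13,18) (54/5,17)]
4. After y ≤ 19: [(17,17) (17,19) (31/2,19) (13,18) (54/5,17)]
5. Canonical ring: [(54/5,17) (17,17) (17,19) (31/2,19) (13,18)]

Clipped polygon: [(54/5,17) (17,17) (17,19) (31/2,19) (13,18)]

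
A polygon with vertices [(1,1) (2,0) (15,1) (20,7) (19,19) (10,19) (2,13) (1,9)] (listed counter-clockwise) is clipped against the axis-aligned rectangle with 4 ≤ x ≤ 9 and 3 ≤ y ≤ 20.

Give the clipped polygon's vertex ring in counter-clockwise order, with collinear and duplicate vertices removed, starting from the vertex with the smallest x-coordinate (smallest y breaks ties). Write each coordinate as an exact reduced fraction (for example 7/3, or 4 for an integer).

1. After x ≥ 4: [(4,2/13) (15,1) (20,7) (19,19) (10,19) (4,29/2)]
2. After x ≤ 9: [(4,2/13) (9,7/13) (9,73/4) (4,29/2)]
3. After y ≥ 3: [(4,3) (9,3) (9,73/4) (4,29/2)]
4. After y ≤ 20: [(4,3) (9,3) (9,73/4) (4,29/2)]
5. Canonical ring: [(4,3) (9,3) (9,73/4) (4,29/2)]

Clipped polygon: [(4,3) (9,3) (9,73/4) (4,29/2)]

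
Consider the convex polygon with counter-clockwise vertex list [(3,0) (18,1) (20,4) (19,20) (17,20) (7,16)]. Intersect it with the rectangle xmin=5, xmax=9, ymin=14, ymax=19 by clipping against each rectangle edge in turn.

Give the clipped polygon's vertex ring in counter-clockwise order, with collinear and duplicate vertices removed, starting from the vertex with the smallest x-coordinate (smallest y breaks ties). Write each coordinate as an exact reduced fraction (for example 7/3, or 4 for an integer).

1. After x ≥ 5: [(5,8) (5,2/15) (18,1) (20,4) (19,20) (17,20) (7,16)]
2. After x ≤ 9: [(5,8) (5,2/15) (9,2/5) (9,84/5) (7,16)]
3. After y ≥ 14: [(13/2,14) (9,14) (9,84/5) (7,16)]
4. After y ≤ 19: [(13/2,14) (9,14) (9,84/5) (7,16)]
5. Canonical ring: [(13/2,14) (9,14) (9,84/5) (7,16)]

Clipped polygon: [(13/2,14) (9,14) (9,84/5) (7,16)]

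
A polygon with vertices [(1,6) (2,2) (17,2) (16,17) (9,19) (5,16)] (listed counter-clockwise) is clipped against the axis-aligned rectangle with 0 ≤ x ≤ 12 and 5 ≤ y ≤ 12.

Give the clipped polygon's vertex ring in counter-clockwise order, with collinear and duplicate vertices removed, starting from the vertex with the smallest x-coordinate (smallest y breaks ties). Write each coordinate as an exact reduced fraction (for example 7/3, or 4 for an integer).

Clipped polygon: [(1,6) (5/4,5) (12,5) (12,12) (17/5,12)]

1. After x ≥ 0: [(1,6) (2,2) (17,2) (16,17) (9,19) (5,16)]
2. After x ≤ 12: [(1,6) (2,2) (12,2) (12,127/7) (9,19) (5,16)]
3. After y ≥ 5: [(1,6) (5/4,5) (12,5) (12,127/7) (9,19) (5,16)]
4. After y ≤ 12: [(17/5,12) (1,6) (5/4,5) (12,5) (12,12)]
5. Canonical ring: [(1,6) (5/4,5) (12,5) (12,12) (17/5,12)]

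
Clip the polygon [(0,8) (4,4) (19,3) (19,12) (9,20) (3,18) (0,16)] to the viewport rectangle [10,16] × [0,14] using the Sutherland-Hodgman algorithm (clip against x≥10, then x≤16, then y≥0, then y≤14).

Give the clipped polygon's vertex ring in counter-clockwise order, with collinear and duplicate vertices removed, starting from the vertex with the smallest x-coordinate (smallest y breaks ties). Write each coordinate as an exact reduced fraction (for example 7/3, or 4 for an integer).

Clipped polygon: [(10,18/5) (16,16/5) (16,14) (10,14)]

1. After x ≥ 10: [(10,18/5) (19,3) (19,12) (10,96/5)]
2. After x ≤ 16: [(10,18/5) (16,16/5) (16,72/5) (10,96/5)]
3. After y ≥ 0: [(10,18/5) (16,16/5) (16,72/5) (10,96/5)]
4. After y ≤ 14: [(10,14) (10,18/5) (16,16/5) (16,14)]
5. Canonical ring: [(10,18/5) (16,16/5) (16,14) (10,14)]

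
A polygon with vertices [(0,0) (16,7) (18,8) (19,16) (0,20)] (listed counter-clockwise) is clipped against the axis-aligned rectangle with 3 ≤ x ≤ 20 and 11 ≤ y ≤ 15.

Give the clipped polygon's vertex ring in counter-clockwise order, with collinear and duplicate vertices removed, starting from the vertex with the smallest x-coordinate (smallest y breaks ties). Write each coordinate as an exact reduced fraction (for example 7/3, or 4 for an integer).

Clipped polygon: [(3,11) (147/8,11) (151/8,15) (3,15)]

1. After x ≥ 3: [(3,21/16) (16,7) (18,8) (19,16) (3,368/19)]
2. After x ≤ 20: [(3,21/16) (16,7) (18,8) (19,16) (3,368/19)]
3. After y ≥ 11: [(3,11) (147/8,11) (19,16) (3,368/19)]
4. After y ≤ 15: [(3,15) (3,11) (147/8,11) (151/8,15)]
5. Canonical ring: [(3,11) (147/8,11) (151/8,15) (3,15)]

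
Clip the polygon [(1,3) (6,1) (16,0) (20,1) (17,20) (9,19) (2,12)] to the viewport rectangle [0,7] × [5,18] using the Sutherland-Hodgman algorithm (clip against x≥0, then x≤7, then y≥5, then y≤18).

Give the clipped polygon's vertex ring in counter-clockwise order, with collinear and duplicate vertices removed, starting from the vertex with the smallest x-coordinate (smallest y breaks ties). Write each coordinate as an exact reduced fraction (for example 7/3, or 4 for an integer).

Clipped polygon: [(11/9,5) (7,5) (7,17) (2,12)]

1. After x ≥ 0: [(1,3) (6,1) (16,0) (20,1) (17,20) (9,19) (2,12)]
2. After x ≤ 7: [(1,3) (6,1) (7,9/10) (7,17) (2,12)]
3. After y ≥ 5: [(11/9,5) (7,5) (7,17) (2,12)]
4. After y ≤ 18: [(11/9,5) (7,5) (7,17) (2,12)]
5. Canonical ring: [(11/9,5) (7,5) (7,17) (2,12)]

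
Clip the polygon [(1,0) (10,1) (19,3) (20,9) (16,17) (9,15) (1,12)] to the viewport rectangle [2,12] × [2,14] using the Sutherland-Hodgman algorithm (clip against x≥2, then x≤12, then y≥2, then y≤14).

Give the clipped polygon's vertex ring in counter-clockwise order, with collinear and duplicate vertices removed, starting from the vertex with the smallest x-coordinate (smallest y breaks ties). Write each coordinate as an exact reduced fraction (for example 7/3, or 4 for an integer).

1. After x ≥ 2: [(2,1/9) (10,1) (19,3) (20,9) (16,17) (9,15) (2,99/8)]
2. After x ≤ 12: [(2,1/9) (10,1) (12,13/9) (12,111/7) (9,15) (2,99/8)]
3. After y ≥ 2: [(2,2) (12,2) (12,111/7) (9,15) (2,99/8)]
4. After y ≤ 14: [(2,2) (12,2) (12,14) (19/3,14) (2,99/8)]
5. Canonical ring: [(2,2) (12,2) (12,14) (19/3,14) (2,99/8)]

Clipped polygon: [(2,2) (12,2) (12,14) (19/3,14) (2,99/8)]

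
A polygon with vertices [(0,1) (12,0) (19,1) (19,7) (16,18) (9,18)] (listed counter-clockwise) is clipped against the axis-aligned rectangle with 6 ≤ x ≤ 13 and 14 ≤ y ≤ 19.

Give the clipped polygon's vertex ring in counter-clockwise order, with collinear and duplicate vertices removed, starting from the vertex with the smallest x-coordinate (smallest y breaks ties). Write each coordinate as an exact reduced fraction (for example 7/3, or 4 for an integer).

1. After x ≥ 6: [(6,37/3) (6,1/2) (12,0) (19,1) (19,7) (16,18) (9,18)]
2. After x ≤ 13: [(6,37/3) (6,1/2) (12,0) (13,1/7) (13,18) (9,18)]
3. After y ≥ 14: [(117/17,14) (13,14) (13,18) (9,18)]
4. After y ≤ 19: [(117/17,14) (13,14) (13,18) (9,18)]
5. Canonical ring: [(117/17,14) (13,14) (13,18) (9,18)]

Clipped polygon: [(117/17,14) (13,14) (13,18) (9,18)]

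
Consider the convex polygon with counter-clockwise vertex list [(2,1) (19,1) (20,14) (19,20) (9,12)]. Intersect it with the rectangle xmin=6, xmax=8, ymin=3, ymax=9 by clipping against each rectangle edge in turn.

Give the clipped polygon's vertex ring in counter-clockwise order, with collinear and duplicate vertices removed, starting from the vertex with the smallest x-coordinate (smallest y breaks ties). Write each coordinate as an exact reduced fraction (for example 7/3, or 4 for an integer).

1. After x ≥ 6: [(6,51/7) (6,1) (19,1) (20,14) (19,20) (9,12)]
2. After x ≤ 8: [(8,73/7) (6,51/7) (6,1) (8,1)]
3. After y ≥ 3: [(8,3) (8,73/7) (6,51/7) (6,3)]
4. After y ≤ 9: [(8,3) (8,9) (78/11,9) (6,51/7) (6,3)]
5. Canonical ring: [(6,3) (8,3) (8,9) (78/11,9) (6,51/7)]

Clipped polygon: [(6,3) (8,3) (8,9) (78/11,9) (6,51/7)]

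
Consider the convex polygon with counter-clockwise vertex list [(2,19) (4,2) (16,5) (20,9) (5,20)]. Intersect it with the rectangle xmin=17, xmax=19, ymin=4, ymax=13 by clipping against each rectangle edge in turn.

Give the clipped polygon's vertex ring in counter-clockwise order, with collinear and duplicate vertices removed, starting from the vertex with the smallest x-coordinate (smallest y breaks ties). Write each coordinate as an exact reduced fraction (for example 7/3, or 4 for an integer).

1. After x ≥ 17: [(17,6) (20,9) (17,56/5)]
2. After x ≤ 19: [(17,6) (19,8) (19,146/15) (17,56/5)]
3. After y ≥ 4: [(17,6) (19,8) (19,146/15) (17,56/5)]
4. After y ≤ 13: [(17,6) (19,8) (19,146/15) (17,56/5)]
5. Canonical ring: [(17,6) (19,8) (19,146/15) (17,56/5)]

Clipped polygon: [(17,6) (19,8) (19,146/15) (17,56/5)]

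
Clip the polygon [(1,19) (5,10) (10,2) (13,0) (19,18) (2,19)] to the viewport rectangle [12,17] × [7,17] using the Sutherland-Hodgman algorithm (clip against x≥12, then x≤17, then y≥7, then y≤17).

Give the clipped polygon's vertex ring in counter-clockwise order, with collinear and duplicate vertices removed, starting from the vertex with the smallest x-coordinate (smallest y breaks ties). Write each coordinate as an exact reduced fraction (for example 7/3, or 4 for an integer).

1. After x ≥ 12: [(12,2/3) (13,0) (19,18) (12,313/17)]
2. After x ≤ 17: [(12,2/3) (13,0) (17,12) (17,308/17) (12,313/17)]
3. After y ≥ 7: [(12,7) (46/3,7) (17,12) (17,308/17) (12,313/17)]
4. After y ≤ 17: [(12,17) (12,7) (46/3,7) (17,12) (17,17)]
5. Canonical ring: [(12,7) (46/3,7) (17,12) (17,17) (12,17)]

Clipped polygon: [(12,7) (46/3,7) (17,12) (17,17) (12,17)]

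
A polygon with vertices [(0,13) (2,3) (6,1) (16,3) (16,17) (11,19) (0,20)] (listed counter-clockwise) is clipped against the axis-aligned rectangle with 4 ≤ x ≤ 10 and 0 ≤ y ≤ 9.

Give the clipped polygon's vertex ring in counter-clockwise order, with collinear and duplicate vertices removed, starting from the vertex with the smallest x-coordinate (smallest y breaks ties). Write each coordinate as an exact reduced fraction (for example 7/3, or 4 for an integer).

1. After x ≥ 4: [(4,2) (6,1) (16,3) (16,17) (11,19) (4,216/11)]
2. After x ≤ 10: [(4,2) (6,1) (10,9/5) (10,210/11) (4,216/11)]
3. After y ≥ 0: [(4,2) (6,1) (10,9/5) (10,210/11) (4,216/11)]
4. After y ≤ 9: [(4,9) (4,2) (6,1) (10,9/5) (10,9)]
5. Canonical ring: [(4,2) (6,1) (10,9/5) (10,9) (4,9)]

Clipped polygon: [(4,2) (6,1) (10,9/5) (10,9) (4,9)]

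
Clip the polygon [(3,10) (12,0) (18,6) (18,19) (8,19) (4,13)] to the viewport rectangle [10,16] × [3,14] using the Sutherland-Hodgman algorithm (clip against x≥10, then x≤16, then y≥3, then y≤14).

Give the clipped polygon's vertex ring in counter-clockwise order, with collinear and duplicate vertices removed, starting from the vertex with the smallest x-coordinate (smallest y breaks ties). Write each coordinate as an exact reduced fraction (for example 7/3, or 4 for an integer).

1. After x ≥ 10: [(10,20/9) (12,0) (18,6) (18,19) (10,19)]
2. After x ≤ 16: [(10,20/9) (12,0) (16,4) (16,19) (10,19)]
3. After y ≥ 3: [(10,3) (15,3) (16,4) (16,19) (10,19)]
4. After y ≤ 14: [(10,14) (10,3) (15,3) (16,4) (16,14)]
5. Canonical ring: [(10,3) (15,3) (16,4) (16,14) (10,14)]

Clipped polygon: [(10,3) (15,3) (16,4) (16,14) (10,14)]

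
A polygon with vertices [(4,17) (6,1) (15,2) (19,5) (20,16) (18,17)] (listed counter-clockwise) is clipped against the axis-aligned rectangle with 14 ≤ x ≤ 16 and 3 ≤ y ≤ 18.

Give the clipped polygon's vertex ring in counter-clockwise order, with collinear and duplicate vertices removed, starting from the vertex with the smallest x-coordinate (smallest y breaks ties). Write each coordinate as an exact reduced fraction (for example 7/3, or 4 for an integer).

Clipped polygon: [(14,3) (16,3) (16,17) (14,17)]

1. After x ≥ 14: [(14,17) (14,17/9) (15,2) (19,5) (20,16) (18,17)]
2. After x ≤ 16: [(16,17) (14,17) (14,17/9) (15,2) (16,11/4)]
3. After y ≥ 3: [(16,3) (16,17) (14,17) (14,3)]
4. After y ≤ 18: [(16,3) (16,17) (14,17) (14,3)]
5. Canonical ring: [(14,3) (16,3) (16,17) (14,17)]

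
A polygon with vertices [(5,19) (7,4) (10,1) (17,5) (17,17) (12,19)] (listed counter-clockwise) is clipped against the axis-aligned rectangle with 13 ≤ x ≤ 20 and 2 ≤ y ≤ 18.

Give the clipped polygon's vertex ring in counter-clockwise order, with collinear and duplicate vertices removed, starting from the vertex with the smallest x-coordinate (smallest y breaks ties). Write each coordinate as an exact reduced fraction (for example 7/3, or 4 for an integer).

1. After x ≥ 13: [(13,19/7) (17,5) (17,17) (13,93/5)]
2. After x ≤ 20: [(13,19/7) (17,5) (17,17) (13,93/5)]
3. After y ≥ 2: [(13,19/7) (17,5) (17,17) (13,93/5)]
4. After y ≤ 18: [(13,18) (13,19/7) (17,5) (17,17) (29/2,18)]
5. Canonical ring: [(13,19/7) (17,5) (17,17) (29/2,18) (13,18)]

Clipped polygon: [(13,19/7) (17,5) (17,17) (29/2,18) (13,18)]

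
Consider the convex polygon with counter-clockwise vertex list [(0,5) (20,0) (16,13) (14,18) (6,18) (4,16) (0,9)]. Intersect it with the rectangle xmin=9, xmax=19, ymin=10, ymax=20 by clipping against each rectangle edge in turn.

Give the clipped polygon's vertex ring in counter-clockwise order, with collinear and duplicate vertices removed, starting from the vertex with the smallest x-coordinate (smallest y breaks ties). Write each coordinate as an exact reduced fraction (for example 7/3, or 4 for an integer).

1. After x ≥ 9: [(9,11/4) (20,0) (16,13) (14,18) (9,18)]
2. After x ≤ 19: [(9,11/4) (19,1/4) (19,13/4) (16,13) (14,18) (9,18)]
3. After y ≥ 10: [(9,10) (220/13,10) (16,13) (14,18) (9,18)]
4. After y ≤ 20: [(9,10) (220/13,10) (16,13) (14,18) (9,18)]
5. Canonical ring: [(9,10) (220/13,10) (16,13) (14,18) (9,18)]

Clipped polygon: [(9,10) (220/13,10) (16,13) (14,18) (9,18)]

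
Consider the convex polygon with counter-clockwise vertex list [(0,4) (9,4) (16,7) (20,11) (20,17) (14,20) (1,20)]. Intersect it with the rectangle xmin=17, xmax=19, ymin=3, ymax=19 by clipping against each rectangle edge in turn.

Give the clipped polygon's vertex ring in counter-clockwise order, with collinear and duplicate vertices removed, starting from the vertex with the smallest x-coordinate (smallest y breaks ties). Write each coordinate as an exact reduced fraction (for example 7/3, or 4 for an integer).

1. After x ≥ 17: [(17,8) (20,11) (20,17) (17,37/2)]
2. After x ≤ 19: [(17,8) (19,10) (19,35/2) (17,37/2)]
3. After y ≥ 3: [(17,8) (19,10) (19,35/2) (17,37/2)]
4. After y ≤ 19: [(17,8) (19,10) (19,35/2) (17,37/2)]
5. Canonical ring: [(17,8) (19,10) (19,35/2) (17,37/2)]

Clipped polygon: [(17,8) (19,10) (19,35/2) (17,37/2)]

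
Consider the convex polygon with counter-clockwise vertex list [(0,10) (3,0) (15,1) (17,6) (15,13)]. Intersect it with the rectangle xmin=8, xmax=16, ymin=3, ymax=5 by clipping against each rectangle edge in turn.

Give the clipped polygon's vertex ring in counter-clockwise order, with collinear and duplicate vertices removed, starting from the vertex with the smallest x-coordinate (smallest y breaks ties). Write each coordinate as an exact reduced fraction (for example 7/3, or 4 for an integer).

Clipped polygon: [(8,3) (79/5,3) (16,7/2) (16,5) (8,5)]

1. After x ≥ 8: [(8,58/5) (8,5/12) (15,1) (17,6) (15,13)]
2. After x ≤ 16: [(8,58/5) (8,5/12) (15,1) (16,7/2) (16,19/2) (15,13)]
3. After y ≥ 3: [(8,58/5) (8,3) (79/5,3) (16,7/2) (16,19/2) (15,13)]
4. After y ≤ 5: [(8,5) (8,3) (79/5,3) (16,7/2) (16,5)]
5. Canonical ring: [(8,3) (79/5,3) (16,7/2) (16,5) (8,5)]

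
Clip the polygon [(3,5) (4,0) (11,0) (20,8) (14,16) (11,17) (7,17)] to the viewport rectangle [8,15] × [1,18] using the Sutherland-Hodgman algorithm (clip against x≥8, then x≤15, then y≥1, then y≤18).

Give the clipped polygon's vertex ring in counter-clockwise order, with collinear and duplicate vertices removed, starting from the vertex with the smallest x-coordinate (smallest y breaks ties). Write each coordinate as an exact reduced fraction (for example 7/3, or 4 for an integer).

1. After x ≥ 8: [(8,0) (11,0) (20,8) (14,16) (11,17) (8,17)]
2. After x ≤ 15: [(8,0) (11,0) (15,32/9) (15,44/3) (14,16) (11,17) (8,17)]
3. After y ≥ 1: [(8,1) (97/8,1) (15,32/9) (15,44/3) (14,16) (11,17) (8,17)]
4. After y ≤ 18: [(8,1) (97/8,1) (15,32/9) (15,44/3) (14,16) (11,17) (8,17)]
5. Canonical ring: [(8,1) (97/8,1) (15,32/9) (15,44/3) (14,16) (11,17) (8,17)]

Clipped polygon: [(8,1) (97/8,1) (15,32/9) (15,44/3) (14,16) (11,17) (8,17)]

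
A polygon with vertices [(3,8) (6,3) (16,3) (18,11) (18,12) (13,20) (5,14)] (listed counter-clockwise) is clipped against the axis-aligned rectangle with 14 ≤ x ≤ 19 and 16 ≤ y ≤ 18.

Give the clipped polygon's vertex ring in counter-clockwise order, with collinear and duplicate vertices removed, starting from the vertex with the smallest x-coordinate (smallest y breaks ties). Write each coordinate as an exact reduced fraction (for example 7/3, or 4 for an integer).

Clipped polygon: [(14,16) (31/2,16) (57/4,18) (14,18)]

1. After x ≥ 14: [(14,3) (16,3) (18,11) (18,12) (14,92/5)]
2. After x ≤ 19: [(14,3) (16,3) (18,11) (18,12) (14,92/5)]
3. After y ≥ 16: [(14,16) (31/2,16) (14,92/5)]
4. After y ≤ 18: [(14,18) (14,16) (31/2,16) (57/4,18)]
5. Canonical ring: [(14,16) (31/2,16) (57/4,18) (14,18)]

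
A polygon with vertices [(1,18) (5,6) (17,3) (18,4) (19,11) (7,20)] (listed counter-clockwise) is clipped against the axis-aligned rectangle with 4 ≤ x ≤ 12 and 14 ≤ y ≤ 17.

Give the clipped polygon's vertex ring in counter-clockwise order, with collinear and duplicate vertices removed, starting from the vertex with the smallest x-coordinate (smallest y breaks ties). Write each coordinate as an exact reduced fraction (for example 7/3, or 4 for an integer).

1. After x ≥ 4: [(4,19) (4,9) (5,6) (17,3) (18,4) (19,11) (7,20)]
2. After x ≤ 12: [(4,19) (4,9) (5,6) (12,17/4) (12,65/4) (7,20)]
3. After y ≥ 14: [(4,19) (4,14) (12,14) (12,65/4) (7,20)]
4. After y ≤ 17: [(4,17) (4,14) (12,14) (12,65/4) (11,17)]
5. Canonical ring: [(4,14) (12,14) (12,65/4) (11,17) (4,17)]

Clipped polygon: [(4,14) (12,14) (12,65/4) (11,17) (4,17)]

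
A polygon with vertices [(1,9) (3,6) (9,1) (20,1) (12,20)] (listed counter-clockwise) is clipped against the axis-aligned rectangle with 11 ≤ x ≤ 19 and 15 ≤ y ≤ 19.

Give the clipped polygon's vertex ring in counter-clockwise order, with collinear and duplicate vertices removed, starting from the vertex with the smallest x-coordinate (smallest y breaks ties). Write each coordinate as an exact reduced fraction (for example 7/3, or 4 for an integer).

1. After x ≥ 11: [(11,19) (11,1) (20,1) (12,20)]
2. After x ≤ 19: [(11,19) (11,1) (19,1) (19,27/8) (12,20)]
3. After y ≥ 15: [(11,19) (11,15) (268/19,15) (12,20)]
4. After y ≤ 19: [(11,19) (11,19) (11,15) (268/19,15) (236/19,19)]
5. Canonical ring: [(11,15) (268/19,15) (236/19,19) (11,19)]

Clipped polygon: [(11,15) (268/19,15) (236/19,19) (11,19)]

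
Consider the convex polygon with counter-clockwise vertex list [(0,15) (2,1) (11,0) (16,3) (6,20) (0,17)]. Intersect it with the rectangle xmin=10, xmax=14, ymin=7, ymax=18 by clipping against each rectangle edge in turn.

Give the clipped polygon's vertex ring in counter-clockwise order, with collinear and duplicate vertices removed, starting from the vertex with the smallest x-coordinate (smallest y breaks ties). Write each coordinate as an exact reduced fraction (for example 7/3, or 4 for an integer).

1. After x ≥ 10: [(10,1/9) (11,0) (16,3) (10,66/5)]
2. After x ≤ 14: [(10,1/9) (11,0) (14,9/5) (14,32/5) (10,66/5)]
3. After y ≥ 7: [(10,7) (232/17,7) (10,66/5)]
4. After y ≤ 18: [(10,7) (232/17,7) (10,66/5)]
5. Canonical ring: [(10,7) (232/17,7) (10,66/5)]

Clipped polygon: [(10,7) (232/17,7) (10,66/5)]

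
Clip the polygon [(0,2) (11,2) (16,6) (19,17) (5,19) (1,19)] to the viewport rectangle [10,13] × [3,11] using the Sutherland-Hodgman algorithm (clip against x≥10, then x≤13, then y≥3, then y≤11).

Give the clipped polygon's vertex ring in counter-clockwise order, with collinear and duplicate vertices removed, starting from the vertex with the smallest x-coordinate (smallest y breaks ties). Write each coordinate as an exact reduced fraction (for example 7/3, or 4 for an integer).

1. After x ≥ 10: [(10,2) (11,2) (16,6) (19,17) (10,128/7)]
2. After x ≤ 13: [(10,2) (11,2) (13,18/5) (13,125/7) (10,128/7)]
3. After y ≥ 3: [(10,3) (49/4,3) (13,18/5) (13,125/7) (10,128/7)]
4. After y ≤ 11: [(10,11) (10,3) (49/4,3) (13,18/5) (13,11)]
5. Canonical ring: [(10,3) (49/4,3) (13,18/5) (13,11) (10,11)]

Clipped polygon: [(10,3) (49/4,3) (13,18/5) (13,11) (10,11)]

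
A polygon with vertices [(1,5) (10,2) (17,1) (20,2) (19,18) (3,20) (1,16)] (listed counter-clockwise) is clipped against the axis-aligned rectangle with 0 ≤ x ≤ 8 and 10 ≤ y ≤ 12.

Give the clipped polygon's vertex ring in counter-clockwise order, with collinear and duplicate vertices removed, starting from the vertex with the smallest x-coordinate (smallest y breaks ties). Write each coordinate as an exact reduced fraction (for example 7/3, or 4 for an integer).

Clipped polygon: [(1,10) (8,10) (8,12) (1,12)]

1. After x ≥ 0: [(1,5) (10,2) (17,1) (20,2) (19,18) (3,20) (1,16)]
2. After x ≤ 8: [(1,5) (8,8/3) (8,155/8) (3,20) (1,16)]
3. After y ≥ 10: [(1,10) (8,10) (8,155/8) (3,20) (1,16)]
4. After y ≤ 12: [(1,12) (1,10) (8,10) (8,12)]
5. Canonical ring: [(1,10) (8,10) (8,12) (1,12)]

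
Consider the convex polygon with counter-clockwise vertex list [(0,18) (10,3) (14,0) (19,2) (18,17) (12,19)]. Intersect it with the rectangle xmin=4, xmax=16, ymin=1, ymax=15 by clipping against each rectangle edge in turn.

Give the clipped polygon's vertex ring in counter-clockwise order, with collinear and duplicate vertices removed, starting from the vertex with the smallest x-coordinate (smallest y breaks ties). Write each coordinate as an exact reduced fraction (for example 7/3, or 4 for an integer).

1. After x ≥ 4: [(4,55/3) (4,12) (10,3) (14,0) (19,2) (18,17) (12,19)]
2. After x ≤ 16: [(4,55/3) (4,12) (10,3) (14,0) (16,4/5) (16,53/3) (12,19)]
3. After y ≥ 1: [(4,55/3) (4,12) (10,3) (38/3,1) (16,1) (16,53/3) (12,19)]
4. After y ≤ 15: [(4,15) (4,12) (10,3) (38/3,1) (16,1) (16,15)]
5. Canonical ring: [(4,12) (10,3) (38/3,1) (16,1) (16,15) (4,15)]

Clipped polygon: [(4,12) (10,3) (38/3,1) (16,1) (16,15) (4,15)]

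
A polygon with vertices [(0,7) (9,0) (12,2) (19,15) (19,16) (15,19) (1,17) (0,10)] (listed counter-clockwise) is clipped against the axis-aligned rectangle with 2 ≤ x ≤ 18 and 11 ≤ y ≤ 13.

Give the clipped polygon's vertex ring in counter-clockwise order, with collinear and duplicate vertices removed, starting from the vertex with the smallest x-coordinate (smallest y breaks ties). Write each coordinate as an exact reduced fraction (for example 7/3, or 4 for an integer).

Clipped polygon: [(2,11) (219/13,11) (233/13,13) (2,13)]

1. After x ≥ 2: [(2,49/9) (9,0) (12,2) (19,15) (19,16) (15,19) (2,120/7)]
2. After x ≤ 18: [(2,49/9) (9,0) (12,2) (18,92/7) (18,67/4) (15,19) (2,120/7)]
3. After y ≥ 11: [(2,11) (219/13,11) (18,92/7) (18,67/4) (15,19) (2,120/7)]
4. After y ≤ 13: [(2,13) (2,11) (219/13,11) (233/13,13)]
5. Canonical ring: [(2,11) (219/13,11) (233/13,13) (2,13)]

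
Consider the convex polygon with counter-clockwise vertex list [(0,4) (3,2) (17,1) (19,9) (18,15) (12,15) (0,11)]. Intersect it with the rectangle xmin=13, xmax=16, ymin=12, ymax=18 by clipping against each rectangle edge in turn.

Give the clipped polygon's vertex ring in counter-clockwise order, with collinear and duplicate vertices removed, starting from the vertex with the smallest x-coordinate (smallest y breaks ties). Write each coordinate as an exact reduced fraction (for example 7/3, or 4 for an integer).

1. After x ≥ 13: [(13,9/7) (17,1) (19,9) (18,15) (13,15)]
2. After x ≤ 16: [(13,9/7) (16,15/14) (16,15) (13,15)]
3. After y ≥ 12: [(13,12) (16,12) (16,15) (13,15)]
4. After y ≤ 18: [(13,12) (16,12) (16,15) (13,15)]
5. Canonical ring: [(13,12) (16,12) (16,15) (13,15)]

Clipped polygon: [(13,12) (16,12) (16,15) (13,15)]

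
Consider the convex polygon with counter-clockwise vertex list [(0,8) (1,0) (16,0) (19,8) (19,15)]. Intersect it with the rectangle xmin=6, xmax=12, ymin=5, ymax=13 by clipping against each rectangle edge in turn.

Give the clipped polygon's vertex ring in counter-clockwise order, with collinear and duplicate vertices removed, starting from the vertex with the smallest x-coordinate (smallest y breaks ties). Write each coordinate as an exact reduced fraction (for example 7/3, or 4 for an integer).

1. After x ≥ 6: [(6,194/19) (6,0) (16,0) (19,8) (19,15)]
2. After x ≤ 12: [(12,236/19) (6,194/19) (6,0) (12,0)]
3. After y ≥ 5: [(12,5) (12,236/19) (6,194/19) (6,5)]
4. After y ≤ 13: [(12,5) (12,236/19) (6,194/19) (6,5)]
5. Canonical ring: [(6,5) (12,5) (12,236/19) (6,194/19)]

Clipped polygon: [(6,5) (12,5) (12,236/19) (6,194/19)]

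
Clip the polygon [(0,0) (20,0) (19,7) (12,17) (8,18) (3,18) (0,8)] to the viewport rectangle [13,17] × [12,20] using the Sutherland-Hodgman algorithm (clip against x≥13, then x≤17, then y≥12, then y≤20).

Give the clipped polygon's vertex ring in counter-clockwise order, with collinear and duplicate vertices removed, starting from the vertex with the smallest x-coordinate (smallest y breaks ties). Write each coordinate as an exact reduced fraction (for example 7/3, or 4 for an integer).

Clipped polygon: [(13,12) (31/2,12) (13,109/7)]

1. After x ≥ 13: [(13,0) (20,0) (19,7) (13,109/7)]
2. After x ≤ 17: [(13,0) (17,0) (17,69/7) (13,109/7)]
3. After y ≥ 12: [(13,12) (31/2,12) (13,109/7)]
4. After y ≤ 20: [(13,12) (31/2,12) (13,109/7)]
5. Canonical ring: [(13,12) (31/2,12) (13,109/7)]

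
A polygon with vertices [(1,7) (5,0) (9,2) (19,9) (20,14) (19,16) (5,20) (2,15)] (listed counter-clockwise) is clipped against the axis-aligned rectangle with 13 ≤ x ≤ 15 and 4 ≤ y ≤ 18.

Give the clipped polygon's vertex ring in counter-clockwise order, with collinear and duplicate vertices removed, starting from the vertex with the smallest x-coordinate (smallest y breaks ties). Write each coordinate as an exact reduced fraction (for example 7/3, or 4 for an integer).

Clipped polygon: [(13,24/5) (15,31/5) (15,120/7) (13,124/7)]

1. After x ≥ 13: [(13,24/5) (19,9) (20,14) (19,16) (13,124/7)]
2. After x ≤ 15: [(13,24/5) (15,31/5) (15,120/7) (13,124/7)]
3. After y ≥ 4: [(13,24/5) (15,31/5) (15,120/7) (13,124/7)]
4. After y ≤ 18: [(13,24/5) (15,31/5) (15,120/7) (13,124/7)]
5. Canonical ring: [(13,24/5) (15,31/5) (15,120/7) (13,124/7)]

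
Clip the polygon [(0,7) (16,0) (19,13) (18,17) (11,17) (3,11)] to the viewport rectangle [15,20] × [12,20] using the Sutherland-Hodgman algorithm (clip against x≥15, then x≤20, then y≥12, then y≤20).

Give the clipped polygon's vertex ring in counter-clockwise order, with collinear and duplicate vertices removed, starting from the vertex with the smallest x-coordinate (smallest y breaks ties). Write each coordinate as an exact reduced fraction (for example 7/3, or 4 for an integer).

Clipped polygon: [(15,12) (244/13,12) (19,13) (18,17) (15,17)]

1. After x ≥ 15: [(15,7/16) (16,0) (19,13) (18,17) (15,17)]
2. After x ≤ 20: [(15,7/16) (16,0) (19,13) (18,17) (15,17)]
3. After y ≥ 12: [(15,12) (244/13,12) (19,13) (18,17) (15,17)]
4. After y ≤ 20: [(15,12) (244/13,12) (19,13) (18,17) (15,17)]
5. Canonical ring: [(15,12) (244/13,12) (19,13) (18,17) (15,17)]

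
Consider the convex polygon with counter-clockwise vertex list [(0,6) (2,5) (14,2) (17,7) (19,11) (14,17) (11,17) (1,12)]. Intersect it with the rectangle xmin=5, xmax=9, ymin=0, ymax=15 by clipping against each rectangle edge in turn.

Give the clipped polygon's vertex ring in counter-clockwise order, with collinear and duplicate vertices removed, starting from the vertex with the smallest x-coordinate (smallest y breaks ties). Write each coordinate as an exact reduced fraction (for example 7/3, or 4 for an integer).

Clipped polygon: [(5,17/4) (9,13/4) (9,15) (7,15) (5,14)]

1. After x ≥ 5: [(5,17/4) (14,2) (17,7) (19,11) (14,17) (11,17) (5,14)]
2. After x ≤ 9: [(5,17/4) (9,13/4) (9,16) (5,14)]
3. After y ≥ 0: [(5,17/4) (9,13/4) (9,16) (5,14)]
4. After y ≤ 15: [(5,17/4) (9,13/4) (9,15) (7,15) (5,14)]
5. Canonical ring: [(5,17/4) (9,13/4) (9,15) (7,15) (5,14)]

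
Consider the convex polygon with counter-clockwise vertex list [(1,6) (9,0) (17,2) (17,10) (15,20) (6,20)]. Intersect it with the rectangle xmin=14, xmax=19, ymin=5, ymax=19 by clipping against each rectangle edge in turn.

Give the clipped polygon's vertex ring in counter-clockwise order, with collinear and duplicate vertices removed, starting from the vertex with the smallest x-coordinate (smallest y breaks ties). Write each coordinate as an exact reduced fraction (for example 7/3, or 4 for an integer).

1. After x ≥ 14: [(14,5/4) (17,2) (17,10) (15,20) (14,20)]
2. After x ≤ 19: [(14,5/4) (17,2) (17,10) (15,20) (14,20)]
3. After y ≥ 5: [(14,5) (17,5) (17,10) (15,20) (14,20)]
4. After y ≤ 19: [(14,19) (14,5) (17,5) (17,10) (76/5,19)]
5. Canonical ring: [(14,5) (17,5) (17,10) (76/5,19) (14,19)]

Clipped polygon: [(14,5) (17,5) (17,10) (76/5,19) (14,19)]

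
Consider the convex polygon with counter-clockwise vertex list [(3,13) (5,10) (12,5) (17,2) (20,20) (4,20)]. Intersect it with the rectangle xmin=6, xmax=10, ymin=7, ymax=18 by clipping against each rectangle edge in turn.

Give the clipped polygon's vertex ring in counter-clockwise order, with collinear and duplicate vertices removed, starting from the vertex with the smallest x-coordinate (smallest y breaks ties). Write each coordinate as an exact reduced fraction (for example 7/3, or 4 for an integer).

1. After x ≥ 6: [(6,65/7) (12,5) (17,2) (20,20) (6,20)]
2. After x ≤ 10: [(6,65/7) (10,45/7) (10,20) (6,20)]
3. After y ≥ 7: [(6,65/7) (46/5,7) (10,7) (10,20) (6,20)]
4. After y ≤ 18: [(6,18) (6,65/7) (46/5,7) (10,7) (10,18)]
5. Canonical ring: [(6,65/7) (46/5,7) (10,7) (10,18) (6,18)]

Clipped polygon: [(6,65/7) (46/5,7) (10,7) (10,18) (6,18)]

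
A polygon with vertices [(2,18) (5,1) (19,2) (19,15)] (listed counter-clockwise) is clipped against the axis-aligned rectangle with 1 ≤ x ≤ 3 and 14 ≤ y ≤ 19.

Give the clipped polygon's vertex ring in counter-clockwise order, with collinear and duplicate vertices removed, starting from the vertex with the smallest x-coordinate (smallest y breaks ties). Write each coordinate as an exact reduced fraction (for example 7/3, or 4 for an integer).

Clipped polygon: [(2,18) (46/17,14) (3,14) (3,303/17)]

1. After x ≥ 1: [(2,18) (5,1) (19,2) (19,15)]
2. After x ≤ 3: [(3,303/17) (2,18) (3,37/3)]
3. After y ≥ 14: [(3,14) (3,303/17) (2,18) (46/17,14)]
4. After y ≤ 19: [(3,14) (3,303/17) (2,18) (46/17,14)]
5. Canonical ring: [(2,18) (46/17,14) (3,14) (3,303/17)]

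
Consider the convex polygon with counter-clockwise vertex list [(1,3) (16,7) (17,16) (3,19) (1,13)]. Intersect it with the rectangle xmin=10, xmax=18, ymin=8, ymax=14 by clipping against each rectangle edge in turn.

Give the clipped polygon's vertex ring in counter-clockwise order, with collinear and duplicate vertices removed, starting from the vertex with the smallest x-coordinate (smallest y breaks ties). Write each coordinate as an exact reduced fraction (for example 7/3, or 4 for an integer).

Clipped polygon: [(10,8) (145/9,8) (151/9,14) (10,14)]

1. After x ≥ 10: [(10,27/5) (16,7) (17,16) (10,35/2)]
2. After x ≤ 18: [(10,27/5) (16,7) (17,16) (10,35/2)]
3. After y ≥ 8: [(10,8) (145/9,8) (17,16) (10,35/2)]
4. After y ≤ 14: [(10,14) (10,8) (145/9,8) (151/9,14)]
5. Canonical ring: [(10,8) (145/9,8) (151/9,14) (10,14)]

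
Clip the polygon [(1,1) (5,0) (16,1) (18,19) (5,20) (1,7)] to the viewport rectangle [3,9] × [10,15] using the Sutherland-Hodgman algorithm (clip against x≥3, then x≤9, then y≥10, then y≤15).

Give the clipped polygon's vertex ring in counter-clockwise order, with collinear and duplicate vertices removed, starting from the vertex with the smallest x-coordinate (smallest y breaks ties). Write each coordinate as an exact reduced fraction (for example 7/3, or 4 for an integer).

1. After x ≥ 3: [(3,1/2) (5,0) (16,1) (18,19) (5,20) (3,27/2)]
2. After x ≤ 9: [(3,1/2) (5,0) (9,4/11) (9,256/13) (5,20) (3,27/2)]
3. After y ≥ 10: [(3,10) (9,10) (9,256/13) (5,20) (3,27/2)]
4. After y ≤ 15: [(3,10) (9,10) (9,15) (45/13,15) (3,27/2)]
5. Canonical ring: [(3,10) (9,10) (9,15) (45/13,15) (3,27/2)]

Clipped polygon: [(3,10) (9,10) (9,15) (45/13,15) (3,27/2)]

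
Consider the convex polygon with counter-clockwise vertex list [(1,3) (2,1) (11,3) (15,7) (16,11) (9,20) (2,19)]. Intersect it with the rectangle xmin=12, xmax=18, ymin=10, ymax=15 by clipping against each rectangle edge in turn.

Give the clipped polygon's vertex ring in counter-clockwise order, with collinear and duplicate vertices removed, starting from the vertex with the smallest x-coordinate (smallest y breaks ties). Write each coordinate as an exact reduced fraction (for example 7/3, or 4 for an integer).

Clipped polygon: [(12,10) (63/4,10) (16,11) (116/9,15) (12,15)]

1. After x ≥ 12: [(12,4) (15,7) (16,11) (12,113/7)]
2. After x ≤ 18: [(12,4) (15,7) (16,11) (12,113/7)]
3. After y ≥ 10: [(12,10) (63/4,10) (16,11) (12,113/7)]
4. After y ≤ 15: [(12,15) (12,10) (63/4,10) (16,11) (116/9,15)]
5. Canonical ring: [(12,10) (63/4,10) (16,11) (116/9,15) (12,15)]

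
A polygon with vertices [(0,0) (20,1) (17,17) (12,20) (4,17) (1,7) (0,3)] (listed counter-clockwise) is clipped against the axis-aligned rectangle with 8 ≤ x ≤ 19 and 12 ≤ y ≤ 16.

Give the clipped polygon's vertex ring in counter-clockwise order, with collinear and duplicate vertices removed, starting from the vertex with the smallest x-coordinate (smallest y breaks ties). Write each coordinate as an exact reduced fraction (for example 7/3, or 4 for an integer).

Clipped polygon: [(8,12) (287/16,12) (275/16,16) (8,16)]

1. After x ≥ 8: [(8,2/5) (20,1) (17,17) (12,20) (8,37/2)]
2. After x ≤ 19: [(8,2/5) (19,19/20) (19,19/3) (17,17) (12,20) (8,37/2)]
3. After y ≥ 12: [(8,12) (287/16,12) (17,17) (12,20) (8,37/2)]
4. After y ≤ 16: [(8,16) (8,12) (287/16,12) (275/16,16)]
5. Canonical ring: [(8,12) (287/16,12) (275/16,16) (8,16)]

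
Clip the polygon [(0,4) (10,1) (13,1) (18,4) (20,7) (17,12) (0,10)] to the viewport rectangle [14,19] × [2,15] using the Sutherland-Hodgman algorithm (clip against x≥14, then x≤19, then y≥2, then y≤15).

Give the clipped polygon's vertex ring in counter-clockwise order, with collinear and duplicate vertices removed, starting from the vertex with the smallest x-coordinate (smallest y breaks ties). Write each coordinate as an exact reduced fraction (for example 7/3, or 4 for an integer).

Clipped polygon: [(14,2) (44/3,2) (18,4) (19,11/2) (19,26/3) (17,12) (14,198/17)]

1. After x ≥ 14: [(14,8/5) (18,4) (20,7) (17,12) (14,198/17)]
2. After x ≤ 19: [(14,8/5) (18,4) (19,11/2) (19,26/3) (17,12) (14,198/17)]
3. After y ≥ 2: [(14,2) (44/3,2) (18,4) (19,11/2) (19,26/3) (17,12) (14,198/17)]
4. After y ≤ 15: [(14,2) (44/3,2) (18,4) (19,11/2) (19,26/3) (17,12) (14,198/17)]
5. Canonical ring: [(14,2) (44/3,2) (18,4) (19,11/2) (19,26/3) (17,12) (14,198/17)]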